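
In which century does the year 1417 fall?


Century = (year - 1) // 100 + 1
= (1417 - 1) // 100 + 1
= 1416 // 100 + 1
= 14 + 1

15th century


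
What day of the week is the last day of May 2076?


May 2076 has 31 days
Anchor: Jan 1, 2076. With p = 2076 - 1 = 2075: (p + p//4 - p//100 + p//400) mod 7 = (2075 + 518 - 20 + 5) mod 7 = 2578 mod 7 = 2 -> Wednesday (Mon=0 ... Sun=6)
Days before May (Jan-Apr): 121; May 1 index = (2 + 121) mod 7 = 4 -> Friday
Last day offset: 31 - 1 = 30 days
Weekday index = (4 + 30) mod 7 = 6

Sunday, May 31


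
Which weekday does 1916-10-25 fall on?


Date: October 25, 1916
Anchor: Jan 1, 1916. With p = 1916 - 1 = 1915: (p + p//4 - p//100 + p//400) mod 7 = (1915 + 478 - 19 + 4) mod 7 = 2378 mod 7 = 5 -> Saturday (Mon=0 ... Sun=6)
Days before October (Jan-Sep): 274; offset = 274 + 25 - 1 = 298
Weekday index = (5 + 298) mod 7 = 2

Day of the week: Wednesday


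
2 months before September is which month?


September is month 9
9 - 2 = 7

July


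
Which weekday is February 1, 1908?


Target: February 1, 1908
Anchor: Jan 1, 1908. With p = 1908 - 1 = 1907: (p + p//4 - p//100 + p//400) mod 7 = (1907 + 476 - 19 + 4) mod 7 = 2368 mod 7 = 2 -> Wednesday (Mon=0 ... Sun=6)
Days before February (Jan): 31 days
Weekday index = (2 + 31) mod 7 = 5

Saturday


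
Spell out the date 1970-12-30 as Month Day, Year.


ISO 1970-12-30 parses as year=1970, month=12, day=30
Month 12 -> December

December 30, 1970


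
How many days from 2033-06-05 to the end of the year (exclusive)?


Day of year: 156 of 365
Remaining = 365 - 156

209 days


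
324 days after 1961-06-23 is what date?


Start: 1961-06-23, add 324 days
June 1961 has 30 days: 30 - 23 = 7 days to June 30 -> 317 left
July 1961 has 31 days -> 286 left
August 1961 has 31 days -> 255 left
September 1961 has 30 days -> 225 left
October 1961 has 31 days -> 194 left
November 1961 has 30 days -> 164 left
December 1961 has 31 days -> 133 left
January 1962 has 31 days -> 102 left
February 1962 has 28 days -> 74 left
March 1962 has 31 days -> 43 left
April 1962 has 30 days -> 13 left
May 1962: 13 <= 31 -> lands on May 13

Result: 1962-05-13


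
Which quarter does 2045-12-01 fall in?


Month: December (month 12)
Q1: Jan-Mar, Q2: Apr-Jun, Q3: Jul-Sep, Q4: Oct-Dec

Q4


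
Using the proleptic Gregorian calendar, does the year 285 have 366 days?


Gregorian leap year rule: divisible by 4, but not by 100, unless also by 400.
285 is not divisible by 4 -> not a leap year

No


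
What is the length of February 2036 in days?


February 2036 (leap year: yes)

29 days


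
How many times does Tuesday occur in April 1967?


April 1967 has 30 days
Anchor: Jan 1, 1967. With p = 1967 - 1 = 1966: (p + p//4 - p//100 + p//400) mod 7 = (1966 + 491 - 19 + 4) mod 7 = 2442 mod 7 = 6 -> Sunday (Mon=0 ... Sun=6)
Days before April (Jan-Mar): 90; April 1 index = (6 + 90) mod 7 = 5 -> Saturday
First Tuesday is April 4
Tuesdays: 4, 11, 18, 25

4 Tuesdays


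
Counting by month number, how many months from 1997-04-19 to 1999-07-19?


From April 1997 to July 1999
2 years * 12 = 24 months, plus 3 months = 27

27 months


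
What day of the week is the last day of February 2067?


February 2067 has 28 days
Anchor: Jan 1, 2067. With p = 2067 - 1 = 2066: (p + p//4 - p//100 + p//400) mod 7 = (2066 + 516 - 20 + 5) mod 7 = 2567 mod 7 = 5 -> Saturday (Mon=0 ... Sun=6)
Days before February (Jan): 31; February 1 index = (5 + 31) mod 7 = 1 -> Tuesday
Last day offset: 28 - 1 = 27 days
Weekday index = (1 + 27) mod 7 = 0

Monday, February 28


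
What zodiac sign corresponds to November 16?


Date: November 16
Conventional tropical zodiac dates: Scorpio from October 23 onward; Sagittarius starts November 22
November 16 falls within the Scorpio range

Scorpio


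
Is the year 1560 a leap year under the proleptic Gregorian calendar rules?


Gregorian leap year rule: divisible by 4, but not by 100, unless also by 400.
1560 is divisible by 4 but not 100 -> leap year

Yes


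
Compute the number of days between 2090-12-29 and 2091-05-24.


From 2090-12-29 to 2091-05-24
2090-12-29: days before December = 31 + 28 + 31 + 30 + 31 + 30 + 31 + 31 + 30 + 31 + 30 = 334 (2090 is not a leap year); day of year = 334 + 29 = 363
2091-05-24: days before May = 31 + 28 + 31 + 30 = 120 (2091 is not a leap year); day of year = 120 + 24 = 144
Rest of 2090: 365 - 363 = 2
Total = 2 + 144 = 146

146 days


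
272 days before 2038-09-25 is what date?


Start: 2038-09-25, subtract 272 days
Back 25 days from September 25 reaches August 31, 2038 -> 247 left
August 2038 has 31 days -> back to July 31, 2038 -> 216 left
July 2038 has 31 days -> back to June 30, 2038 -> 185 left
June 2038 has 30 days -> back to May 31, 2038 -> 155 left
May 2038 has 31 days -> back to April 30, 2038 -> 124 left
April 2038 has 30 days -> back to March 31, 2038 -> 94 left
March 2038 has 31 days -> back to February 28, 2038 -> 63 left
February 2038 has 28 days -> back to January 31, 2038 -> 35 left
January 2038 has 31 days -> back to December 31, 2037 -> 4 left
December 2037: 31 - 4 = 27 -> lands on December 27

Result: 2037-12-27


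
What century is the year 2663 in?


Century = (year - 1) // 100 + 1
= (2663 - 1) // 100 + 1
= 2662 // 100 + 1
= 26 + 1

27th century


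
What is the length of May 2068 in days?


May 2068

31 days


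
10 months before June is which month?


June is month 6
6 - 10 = -4; wrap: -4 + 12 = 8

August


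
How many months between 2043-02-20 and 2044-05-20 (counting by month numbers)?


From February 2043 to May 2044
1 year * 12 = 12 months, plus 3 months = 15

15 months


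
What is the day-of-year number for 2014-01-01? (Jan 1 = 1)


Date: January 1, 2014
No months before January
Plus 1 days in January

Day of year: 1


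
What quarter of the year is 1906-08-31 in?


Month: August (month 8)
Q1: Jan-Mar, Q2: Apr-Jun, Q3: Jul-Sep, Q4: Oct-Dec

Q3


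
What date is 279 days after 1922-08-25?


Start: 1922-08-25, add 279 days
August 1922 has 31 days: 31 - 25 = 6 days to August 31 -> 273 left
September 1922 has 30 days -> 243 left
October 1922 has 31 days -> 212 left
November 1922 has 30 days -> 182 left
December 1922 has 31 days -> 151 left
January 1923 has 31 days -> 120 left
February 1923 has 28 days -> 92 left
March 1923 has 31 days -> 61 left
April 1923 has 30 days -> 31 left
May 1923: 31 <= 31 -> lands on May 31

Result: 1923-05-31


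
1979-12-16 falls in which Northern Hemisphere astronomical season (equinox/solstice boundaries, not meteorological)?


Date: December 16
Astronomical Autumn (approx.; exact equinox/solstice day varies by year): September 22 to December 20
December 16 falls within the Autumn window

Autumn


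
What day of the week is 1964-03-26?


Date: March 26, 1964
Anchor: Jan 1, 1964. With p = 1964 - 1 = 1963: (p + p//4 - p//100 + p//400) mod 7 = (1963 + 490 - 19 + 4) mod 7 = 2438 mod 7 = 2 -> Wednesday (Mon=0 ... Sun=6)
Days before March (Jan-Feb): 60; offset = 60 + 26 - 1 = 85
Weekday index = (2 + 85) mod 7 = 3

Day of the week: Thursday


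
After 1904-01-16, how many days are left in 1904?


Day of year: 16 of 366
Remaining = 366 - 16

350 days


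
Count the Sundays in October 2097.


October 2097 has 31 days
Anchor: Jan 1, 2097. With p = 2097 - 1 = 2096: (p + p//4 - p//100 + p//400) mod 7 = (2096 + 524 - 20 + 5) mod 7 = 2605 mod 7 = 1 -> Tuesday (Mon=0 ... Sun=6)
Days before October (Jan-Sep): 273; October 1 index = (1 + 273) mod 7 = 1 -> Tuesday
First Sunday is October 6
Sundays: 6, 13, 20, 27

4 Sundays


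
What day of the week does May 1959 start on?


Target: May 1, 1959
Anchor: Jan 1, 1959. With p = 1959 - 1 = 1958: (p + p//4 - p//100 + p//400) mod 7 = (1958 + 489 - 19 + 4) mod 7 = 2432 mod 7 = 3 -> Thursday (Mon=0 ... Sun=6)
Days before May (Jan-Apr): 120 days
Weekday index = (3 + 120) mod 7 = 4

Friday


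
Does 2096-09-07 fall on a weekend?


Anchor: Jan 1, 2096. With p = 2096 - 1 = 2095: (p + p//4 - p//100 + p//400) mod 7 = (2095 + 523 - 20 + 5) mod 7 = 2603 mod 7 = 6 -> Sunday (Mon=0 ... Sun=6)
Day of year: 251; offset = 250
Weekday index = (6 + 250) mod 7 = 4 -> Friday
Weekend days: Saturday, Sunday

No


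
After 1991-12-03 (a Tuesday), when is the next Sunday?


Current: Tuesday
Target: Sunday
Days ahead: 5

Next Sunday: 1991-12-08


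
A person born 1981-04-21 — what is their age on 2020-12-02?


Birth: 1981-04-21
Reference: 2020-12-02
Year difference: 2020 - 1981 = 39

39 years old


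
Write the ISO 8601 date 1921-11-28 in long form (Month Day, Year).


ISO 1921-11-28 parses as year=1921, month=11, day=28
Month 11 -> November

November 28, 1921


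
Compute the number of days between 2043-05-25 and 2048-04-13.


From 2043-05-25 to 2048-04-13
2043-05-25: days before May = 31 + 28 + 31 + 30 = 120 (2043 is not a leap year); day of year = 120 + 25 = 145
2048-04-13: days before April = 31 + 29 + 31 = 91 (2048 is a leap year); day of year = 91 + 13 = 104
Rest of 2043: 365 - 145 = 220
Full years 2044 (366), 2045 (365), 2046 (365), 2047 (365): 1461
Total = 220 + 1461 + 104 = 1785

1785 days


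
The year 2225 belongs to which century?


Century = (year - 1) // 100 + 1
= (2225 - 1) // 100 + 1
= 2224 // 100 + 1
= 22 + 1

23rd century


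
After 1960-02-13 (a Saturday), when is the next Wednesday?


Current: Saturday
Target: Wednesday
Days ahead: 4

Next Wednesday: 1960-02-17


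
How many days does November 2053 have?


November 2053

30 days


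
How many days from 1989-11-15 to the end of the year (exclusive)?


Day of year: 319 of 365
Remaining = 365 - 319

46 days


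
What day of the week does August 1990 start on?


Target: August 1, 1990
Anchor: Jan 1, 1990. With p = 1990 - 1 = 1989: (p + p//4 - p//100 + p//400) mod 7 = (1989 + 497 - 19 + 4) mod 7 = 2471 mod 7 = 0 -> Monday (Mon=0 ... Sun=6)
Days before August (Jan-Jul): 212 days
Weekday index = (0 + 212) mod 7 = 2

Wednesday


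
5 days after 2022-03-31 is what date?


Start: 2022-03-31, add 5 days
March 31 is the last day of March 2022 -> 5 left
April 2022: 5 <= 30 -> lands on April 5

Result: 2022-04-05


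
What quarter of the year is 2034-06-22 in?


Month: June (month 6)
Q1: Jan-Mar, Q2: Apr-Jun, Q3: Jul-Sep, Q4: Oct-Dec

Q2


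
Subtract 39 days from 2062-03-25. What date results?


Start: 2062-03-25, subtract 39 days
Back 25 days from March 25 reaches February 28, 2062 -> 14 left
February 2062: 28 - 14 = 14 -> lands on February 14

Result: 2062-02-14


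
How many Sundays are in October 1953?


October 1953 has 31 days
Anchor: Jan 1, 1953. With p = 1953 - 1 = 1952: (p + p//4 - p//100 + p//400) mod 7 = (1952 + 488 - 19 + 4) mod 7 = 2425 mod 7 = 3 -> Thursday (Mon=0 ... Sun=6)
Days before October (Jan-Sep): 273; October 1 index = (3 + 273) mod 7 = 3 -> Thursday
First Sunday is October 4
Sundays: 4, 11, 18, 25

4 Sundays


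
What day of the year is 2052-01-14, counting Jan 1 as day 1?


Date: January 14, 2052
No months before January
Plus 14 days in January

Day of year: 14


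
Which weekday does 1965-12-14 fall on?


Date: December 14, 1965
Anchor: Jan 1, 1965. With p = 1965 - 1 = 1964: (p + p//4 - p//100 + p//400) mod 7 = (1964 + 491 - 19 + 4) mod 7 = 2440 mod 7 = 4 -> Friday (Mon=0 ... Sun=6)
Days before December (Jan-Nov): 334; offset = 334 + 14 - 1 = 347
Weekday index = (4 + 347) mod 7 = 1

Day of the week: Tuesday


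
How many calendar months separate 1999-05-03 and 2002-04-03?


From May 1999 to April 2002
3 years * 12 = 36 months, minus 1 month = 35

35 months


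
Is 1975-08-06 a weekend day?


Anchor: Jan 1, 1975. With p = 1975 - 1 = 1974: (p + p//4 - p//100 + p//400) mod 7 = (1974 + 493 - 19 + 4) mod 7 = 2452 mod 7 = 2 -> Wednesday (Mon=0 ... Sun=6)
Day of year: 218; offset = 217
Weekday index = (2 + 217) mod 7 = 2 -> Wednesday
Weekend days: Saturday, Sunday

No


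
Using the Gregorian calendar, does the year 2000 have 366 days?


Gregorian leap year rule: divisible by 4, but not by 100, unless also by 400.
2000 is divisible by 400 -> leap year

Yes


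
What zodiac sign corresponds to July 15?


Date: July 15
Conventional tropical zodiac dates: Cancer from June 21 onward; Leo starts July 23
July 15 falls within the Cancer range

Cancer


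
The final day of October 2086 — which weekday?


October 2086 has 31 days
Anchor: Jan 1, 2086. With p = 2086 - 1 = 2085: (p + p//4 - p//100 + p//400) mod 7 = (2085 + 521 - 20 + 5) mod 7 = 2591 mod 7 = 1 -> Tuesday (Mon=0 ... Sun=6)
Days before October (Jan-Sep): 273; October 1 index = (1 + 273) mod 7 = 1 -> Tuesday
Last day offset: 31 - 1 = 30 days
Weekday index = (1 + 30) mod 7 = 3

Thursday, October 31


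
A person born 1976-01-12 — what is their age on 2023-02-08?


Birth: 1976-01-12
Reference: 2023-02-08
Year difference: 2023 - 1976 = 47

47 years old


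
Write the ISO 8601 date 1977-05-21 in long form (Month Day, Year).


ISO 1977-05-21 parses as year=1977, month=05, day=21
Month 5 -> May

May 21, 1977


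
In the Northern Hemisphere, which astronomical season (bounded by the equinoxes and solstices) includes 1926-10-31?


Date: October 31
Astronomical Autumn (approx.; exact equinox/solstice day varies by year): September 22 to December 20
October 31 falls within the Autumn window

Autumn


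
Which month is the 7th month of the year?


Month 7 of 12

July


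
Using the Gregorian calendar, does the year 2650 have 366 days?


Gregorian leap year rule: divisible by 4, but not by 100, unless also by 400.
2650 is not divisible by 4 -> not a leap year

No


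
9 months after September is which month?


September is month 9
9 + 9 = 18; wrap: 18 - 12 = 6

June


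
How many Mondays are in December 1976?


December 1976 has 31 days
Anchor: Jan 1, 1976. With p = 1976 - 1 = 1975: (p + p//4 - p//100 + p//400) mod 7 = (1975 + 493 - 19 + 4) mod 7 = 2453 mod 7 = 3 -> Thursday (Mon=0 ... Sun=6)
Days before December (Jan-Nov): 335; December 1 index = (3 + 335) mod 7 = 2 -> Wednesday
First Monday is December 6
Mondays: 6, 13, 20, 27

4 Mondays


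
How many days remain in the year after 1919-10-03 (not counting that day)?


Day of year: 276 of 365
Remaining = 365 - 276

89 days


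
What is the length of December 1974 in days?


December 1974

31 days


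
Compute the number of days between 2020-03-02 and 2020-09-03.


From 2020-03-02 to 2020-09-03
2020-03-02: days before March = 31 + 29 = 60 (2020 is a leap year); day of year = 60 + 2 = 62
2020-09-03: days before September = 31 + 29 + 31 + 30 + 31 + 30 + 31 + 31 = 244 (2020 is a leap year); day of year = 244 + 3 = 247
Same year: 247 - 62 = 185

185 days


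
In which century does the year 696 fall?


Century = (year - 1) // 100 + 1
= (696 - 1) // 100 + 1
= 695 // 100 + 1
= 6 + 1

7th century


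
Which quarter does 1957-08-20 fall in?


Month: August (month 8)
Q1: Jan-Mar, Q2: Apr-Jun, Q3: Jul-Sep, Q4: Oct-Dec

Q3


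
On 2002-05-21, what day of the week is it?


Date: May 21, 2002
Anchor: Jan 1, 2002. With p = 2002 - 1 = 2001: (p + p//4 - p//100 + p//400) mod 7 = (2001 + 500 - 20 + 5) mod 7 = 2486 mod 7 = 1 -> Tuesday (Mon=0 ... Sun=6)
Days before May (Jan-Apr): 120; offset = 120 + 21 - 1 = 140
Weekday index = (1 + 140) mod 7 = 1

Day of the week: Tuesday


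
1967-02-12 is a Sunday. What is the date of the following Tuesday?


Current: Sunday
Target: Tuesday
Days ahead: 2

Next Tuesday: 1967-02-14


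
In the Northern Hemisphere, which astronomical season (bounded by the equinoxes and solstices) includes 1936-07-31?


Date: July 31
Astronomical Summer (approx.; exact equinox/solstice day varies by year): June 21 to September 21
July 31 falls within the Summer window

Summer


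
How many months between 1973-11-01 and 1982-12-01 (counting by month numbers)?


From November 1973 to December 1982
9 years * 12 = 108 months, plus 1 month = 109

109 months


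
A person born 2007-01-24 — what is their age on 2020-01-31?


Birth: 2007-01-24
Reference: 2020-01-31
Year difference: 2020 - 2007 = 13

13 years old


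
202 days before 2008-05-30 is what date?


Start: 2008-05-30, subtract 202 days
Back 30 days from May 30 reaches April 30, 2008 -> 172 left
April 2008 has 30 days -> back to March 31, 2008 -> 142 left
March 2008 has 31 days -> back to February 29, 2008 -> 111 left
February 2008 has 29 days -> back to January 31, 2008 -> 82 left
January 2008 has 31 days -> back to December 31, 2007 -> 51 left
December 2007 has 31 days -> back to November 30, 2007 -> 20 left
November 2007: 30 - 20 = 10 -> lands on November 10

Result: 2007-11-10


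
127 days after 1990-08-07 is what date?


Start: 1990-08-07, add 127 days
August 1990 has 31 days: 31 - 7 = 24 days to August 31 -> 103 left
September 1990 has 30 days -> 73 left
October 1990 has 31 days -> 42 left
November 1990 has 30 days -> 12 left
December 1990: 12 <= 31 -> lands on December 12

Result: 1990-12-12


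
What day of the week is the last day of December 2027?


December 2027 has 31 days
Anchor: Jan 1, 2027. With p = 2027 - 1 = 2026: (p + p//4 - p//100 + p//400) mod 7 = (2026 + 506 - 20 + 5) mod 7 = 2517 mod 7 = 4 -> Friday (Mon=0 ... Sun=6)
Days before December (Jan-Nov): 334; December 1 index = (4 + 334) mod 7 = 2 -> Wednesday
Last day offset: 31 - 1 = 30 days
Weekday index = (2 + 30) mod 7 = 4

Friday, December 31


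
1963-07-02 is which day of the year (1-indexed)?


Date: July 2, 1963
Days in months 1 through 6: 181
Plus 2 days in July

Day of year: 183


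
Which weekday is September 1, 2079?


Target: September 1, 2079
Anchor: Jan 1, 2079. With p = 2079 - 1 = 2078: (p + p//4 - p//100 + p//400) mod 7 = (2078 + 519 - 20 + 5) mod 7 = 2582 mod 7 = 6 -> Sunday (Mon=0 ... Sun=6)
Days before September (Jan-Aug): 243 days
Weekday index = (6 + 243) mod 7 = 4

Friday


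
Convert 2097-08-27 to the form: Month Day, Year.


ISO 2097-08-27 parses as year=2097, month=08, day=27
Month 8 -> August

August 27, 2097


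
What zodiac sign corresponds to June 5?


Date: June 5
Conventional tropical zodiac dates: Gemini from May 21 onward; Cancer starts June 21
June 5 falls within the Gemini range

Gemini


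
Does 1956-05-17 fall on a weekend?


Anchor: Jan 1, 1956. With p = 1956 - 1 = 1955: (p + p//4 - p//100 + p//400) mod 7 = (1955 + 488 - 19 + 4) mod 7 = 2428 mod 7 = 6 -> Sunday (Mon=0 ... Sun=6)
Day of year: 138; offset = 137
Weekday index = (6 + 137) mod 7 = 3 -> Thursday
Weekend days: Saturday, Sunday

No


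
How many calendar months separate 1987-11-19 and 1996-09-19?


From November 1987 to September 1996
9 years * 12 = 108 months, minus 2 months = 106

106 months


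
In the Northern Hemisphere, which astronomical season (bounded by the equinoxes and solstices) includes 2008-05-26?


Date: May 26
Astronomical Spring (approx.; exact equinox/solstice day varies by year): March 20 to June 20
May 26 falls within the Spring window

Spring


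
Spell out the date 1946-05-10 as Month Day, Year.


ISO 1946-05-10 parses as year=1946, month=05, day=10
Month 5 -> May

May 10, 1946


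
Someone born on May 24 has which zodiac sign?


Date: May 24
Conventional tropical zodiac dates: Gemini from May 21 onward; Cancer starts June 21
May 24 falls within the Gemini range

Gemini


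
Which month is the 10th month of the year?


Month 10 of 12

October


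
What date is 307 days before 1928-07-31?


Start: 1928-07-31, subtract 307 days
Back 31 days from July 31 reaches June 30, 1928 -> 276 left
June 1928 has 30 days -> back to May 31, 1928 -> 246 left
May 1928 has 31 days -> back to April 30, 1928 -> 215 left
April 1928 has 30 days -> back to March 31, 1928 -> 185 left
March 1928 has 31 days -> back to February 29, 1928 -> 154 left
February 1928 has 29 days -> back to January 31, 1928 -> 125 left
January 1928 has 31 days -> back to December 31, 1927 -> 94 left
December 1927 has 31 days -> back to November 30, 1927 -> 63 left
November 1927 has 30 days -> back to October 31, 1927 -> 33 left
October 1927 has 31 days -> back to September 30, 1927 -> 2 left
September 1927: 30 - 2 = 28 -> lands on September 28

Result: 1927-09-28


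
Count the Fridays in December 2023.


December 2023 has 31 days
Anchor: Jan 1, 2023. With p = 2023 - 1 = 2022: (p + p//4 - p//100 + p//400) mod 7 = (2022 + 505 - 20 + 5) mod 7 = 2512 mod 7 = 6 -> Sunday (Mon=0 ... Sun=6)
Days before December (Jan-Nov): 334; December 1 index = (6 + 334) mod 7 = 4 -> Friday
First Friday is December 1
Fridays: 1, 8, 15, 22, 29

5 Fridays


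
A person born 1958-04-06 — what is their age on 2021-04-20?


Birth: 1958-04-06
Reference: 2021-04-20
Year difference: 2021 - 1958 = 63

63 years old


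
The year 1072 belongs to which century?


Century = (year - 1) // 100 + 1
= (1072 - 1) // 100 + 1
= 1071 // 100 + 1
= 10 + 1

11th century


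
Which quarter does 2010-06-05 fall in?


Month: June (month 6)
Q1: Jan-Mar, Q2: Apr-Jun, Q3: Jul-Sep, Q4: Oct-Dec

Q2


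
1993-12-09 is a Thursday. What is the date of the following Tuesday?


Current: Thursday
Target: Tuesday
Days ahead: 5

Next Tuesday: 1993-12-14


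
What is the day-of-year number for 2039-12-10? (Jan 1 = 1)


Date: December 10, 2039
Days in months 1 through 11: 334
Plus 10 days in December

Day of year: 344


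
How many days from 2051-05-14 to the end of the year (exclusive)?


Day of year: 134 of 365
Remaining = 365 - 134

231 days


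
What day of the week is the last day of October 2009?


October 2009 has 31 days
Anchor: Jan 1, 2009. With p = 2009 - 1 = 2008: (p + p//4 - p//100 + p//400) mod 7 = (2008 + 502 - 20 + 5) mod 7 = 2495 mod 7 = 3 -> Thursday (Mon=0 ... Sun=6)
Days before October (Jan-Sep): 273; October 1 index = (3 + 273) mod 7 = 3 -> Thursday
Last day offset: 31 - 1 = 30 days
Weekday index = (3 + 30) mod 7 = 5

Saturday, October 31


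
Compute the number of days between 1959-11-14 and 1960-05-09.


From 1959-11-14 to 1960-05-09
1959-11-14: days before November = 31 + 28 + 31 + 30 + 31 + 30 + 31 + 31 + 30 + 31 = 304 (1959 is not a leap year); day of year = 304 + 14 = 318
1960-05-09: days before May = 31 + 29 + 31 + 30 = 121 (1960 is a leap year); day of year = 121 + 9 = 130
Rest of 1959: 365 - 318 = 47
Total = 47 + 130 = 177

177 days


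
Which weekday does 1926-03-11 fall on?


Date: March 11, 1926
Anchor: Jan 1, 1926. With p = 1926 - 1 = 1925: (p + p//4 - p//100 + p//400) mod 7 = (1925 + 481 - 19 + 4) mod 7 = 2391 mod 7 = 4 -> Friday (Mon=0 ... Sun=6)
Days before March (Jan-Feb): 59; offset = 59 + 11 - 1 = 69
Weekday index = (4 + 69) mod 7 = 3

Day of the week: Thursday


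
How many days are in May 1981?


May 1981

31 days


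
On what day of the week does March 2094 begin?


Target: March 1, 2094
Anchor: Jan 1, 2094. With p = 2094 - 1 = 2093: (p + p//4 - p//100 + p//400) mod 7 = (2093 + 523 - 20 + 5) mod 7 = 2601 mod 7 = 4 -> Friday (Mon=0 ... Sun=6)
Days before March (Jan-Feb): 59 days
Weekday index = (4 + 59) mod 7 = 0

Monday


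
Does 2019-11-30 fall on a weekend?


Anchor: Jan 1, 2019. With p = 2019 - 1 = 2018: (p + p//4 - p//100 + p//400) mod 7 = (2018 + 504 - 20 + 5) mod 7 = 2507 mod 7 = 1 -> Tuesday (Mon=0 ... Sun=6)
Day of year: 334; offset = 333
Weekday index = (1 + 333) mod 7 = 5 -> Saturday
Weekend days: Saturday, Sunday

Yes


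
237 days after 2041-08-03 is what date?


Start: 2041-08-03, add 237 days
August 2041 has 31 days: 31 - 3 = 28 days to August 31 -> 209 left
September 2041 has 30 days -> 179 left
October 2041 has 31 days -> 148 left
November 2041 has 30 days -> 118 left
December 2041 has 31 days -> 87 left
January 2042 has 31 days -> 56 left
February 2042 has 28 days -> 28 left
March 2042: 28 <= 31 -> lands on March 28

Result: 2042-03-28


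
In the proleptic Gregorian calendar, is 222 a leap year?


Gregorian leap year rule: divisible by 4, but not by 100, unless also by 400.
222 is not divisible by 4 -> not a leap year

No


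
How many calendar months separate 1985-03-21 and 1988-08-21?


From March 1985 to August 1988
3 years * 12 = 36 months, plus 5 months = 41

41 months


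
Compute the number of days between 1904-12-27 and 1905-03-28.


From 1904-12-27 to 1905-03-28
1904-12-27: days before December = 31 + 29 + 31 + 30 + 31 + 30 + 31 + 31 + 30 + 31 + 30 = 335 (1904 is a leap year); day of year = 335 + 27 = 362
1905-03-28: days before March = 31 + 28 = 59 (1905 is not a leap year); day of year = 59 + 28 = 87
Rest of 1904: 366 - 362 = 4
Total = 4 + 87 = 91

91 days


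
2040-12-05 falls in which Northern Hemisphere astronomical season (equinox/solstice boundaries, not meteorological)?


Date: December 5
Astronomical Autumn (approx.; exact equinox/solstice day varies by year): September 22 to December 20
December 5 falls within the Autumn window

Autumn


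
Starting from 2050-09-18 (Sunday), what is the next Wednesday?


Current: Sunday
Target: Wednesday
Days ahead: 3

Next Wednesday: 2050-09-21


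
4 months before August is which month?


August is month 8
8 - 4 = 4

April


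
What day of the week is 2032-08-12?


Date: August 12, 2032
Anchor: Jan 1, 2032. With p = 2032 - 1 = 2031: (p + p//4 - p//100 + p//400) mod 7 = (2031 + 507 - 20 + 5) mod 7 = 2523 mod 7 = 3 -> Thursday (Mon=0 ... Sun=6)
Days before August (Jan-Jul): 213; offset = 213 + 12 - 1 = 224
Weekday index = (3 + 224) mod 7 = 3

Day of the week: Thursday


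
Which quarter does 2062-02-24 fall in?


Month: February (month 2)
Q1: Jan-Mar, Q2: Apr-Jun, Q3: Jul-Sep, Q4: Oct-Dec

Q1


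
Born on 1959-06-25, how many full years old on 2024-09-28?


Birth: 1959-06-25
Reference: 2024-09-28
Year difference: 2024 - 1959 = 65

65 years old


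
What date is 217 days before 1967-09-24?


Start: 1967-09-24, subtract 217 days
Back 24 days from September 24 reaches August 31, 1967 -> 193 left
August 1967 has 31 days -> back to July 31, 1967 -> 162 left
July 1967 has 31 days -> back to June 30, 1967 -> 131 left
June 1967 has 30 days -> back to May 31, 1967 -> 101 left
May 1967 has 31 days -> back to April 30, 1967 -> 70 left
April 1967 has 30 days -> back to March 31, 1967 -> 40 left
March 1967 has 31 days -> back to February 28, 1967 -> 9 left
February 1967: 28 - 9 = 19 -> lands on February 19

Result: 1967-02-19


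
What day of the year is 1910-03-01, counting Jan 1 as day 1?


Date: March 1, 1910
Days in months 1 through 2: 59
Plus 1 days in March

Day of year: 60


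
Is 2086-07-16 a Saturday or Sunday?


Anchor: Jan 1, 2086. With p = 2086 - 1 = 2085: (p + p//4 - p//100 + p//400) mod 7 = (2085 + 521 - 20 + 5) mod 7 = 2591 mod 7 = 1 -> Tuesday (Mon=0 ... Sun=6)
Day of year: 197; offset = 196
Weekday index = (1 + 196) mod 7 = 1 -> Tuesday
Weekend days: Saturday, Sunday

No


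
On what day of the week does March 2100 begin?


Target: March 1, 2100
Anchor: Jan 1, 2100. With p = 2100 - 1 = 2099: (p + p//4 - p//100 + p//400) mod 7 = (2099 + 524 - 20 + 5) mod 7 = 2608 mod 7 = 4 -> Friday (Mon=0 ... Sun=6)
Days before March (Jan-Feb): 59 days
Weekday index = (4 + 59) mod 7 = 0

Monday


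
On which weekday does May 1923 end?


May 1923 has 31 days
Anchor: Jan 1, 1923. With p = 1923 - 1 = 1922: (p + p//4 - p//100 + p//400) mod 7 = (1922 + 480 - 19 + 4) mod 7 = 2387 mod 7 = 0 -> Monday (Mon=0 ... Sun=6)
Days before May (Jan-Apr): 120; May 1 index = (0 + 120) mod 7 = 1 -> Tuesday
Last day offset: 31 - 1 = 30 days
Weekday index = (1 + 30) mod 7 = 3

Thursday, May 31


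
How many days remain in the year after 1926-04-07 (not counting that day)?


Day of year: 97 of 365
Remaining = 365 - 97

268 days


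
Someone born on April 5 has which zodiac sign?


Date: April 5
Conventional tropical zodiac dates: Aries from March 21 onward; Taurus starts April 20
April 5 falls within the Aries range

Aries


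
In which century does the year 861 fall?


Century = (year - 1) // 100 + 1
= (861 - 1) // 100 + 1
= 860 // 100 + 1
= 8 + 1

9th century


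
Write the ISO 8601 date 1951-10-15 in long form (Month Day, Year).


ISO 1951-10-15 parses as year=1951, month=10, day=15
Month 10 -> October

October 15, 1951


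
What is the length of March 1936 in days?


March 1936

31 days


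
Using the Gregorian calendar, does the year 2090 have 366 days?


Gregorian leap year rule: divisible by 4, but not by 100, unless also by 400.
2090 is not divisible by 4 -> not a leap year

No


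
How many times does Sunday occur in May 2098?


May 2098 has 31 days
Anchor: Jan 1, 2098. With p = 2098 - 1 = 2097: (p + p//4 - p//100 + p//400) mod 7 = (2097 + 524 - 20 + 5) mod 7 = 2606 mod 7 = 2 -> Wednesday (Mon=0 ... Sun=6)
Days before May (Jan-Apr): 120; May 1 index = (2 + 120) mod 7 = 3 -> Thursday
First Sunday is May 4
Sundays: 4, 11, 18, 25

4 Sundays


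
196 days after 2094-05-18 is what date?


Start: 2094-05-18, add 196 days
May 2094 has 31 days: 31 - 18 = 13 days to May 31 -> 183 left
June 2094 has 30 days -> 153 left
July 2094 has 31 days -> 122 left
August 2094 has 31 days -> 91 left
September 2094 has 30 days -> 61 left
October 2094 has 31 days -> 30 left
November 2094: 30 <= 30 -> lands on November 30

Result: 2094-11-30


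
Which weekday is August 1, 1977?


Target: August 1, 1977
Anchor: Jan 1, 1977. With p = 1977 - 1 = 1976: (p + p//4 - p//100 + p//400) mod 7 = (1976 + 494 - 19 + 4) mod 7 = 2455 mod 7 = 5 -> Saturday (Mon=0 ... Sun=6)
Days before August (Jan-Jul): 212 days
Weekday index = (5 + 212) mod 7 = 0

Monday


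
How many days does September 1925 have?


September 1925

30 days


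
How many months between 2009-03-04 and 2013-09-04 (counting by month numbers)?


From March 2009 to September 2013
4 years * 12 = 48 months, plus 6 months = 54

54 months


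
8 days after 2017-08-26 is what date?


Start: 2017-08-26, add 8 days
August 2017 has 31 days: 31 - 26 = 5 days to August 31 -> 3 left
September 2017: 3 <= 30 -> lands on September 3

Result: 2017-09-03


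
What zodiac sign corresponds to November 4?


Date: November 4
Conventional tropical zodiac dates: Scorpio from October 23 onward; Sagittarius starts November 22
November 4 falls within the Scorpio range

Scorpio


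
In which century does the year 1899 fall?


Century = (year - 1) // 100 + 1
= (1899 - 1) // 100 + 1
= 1898 // 100 + 1
= 18 + 1

19th century


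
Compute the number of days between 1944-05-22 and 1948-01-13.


From 1944-05-22 to 1948-01-13
1944-05-22: days before May = 31 + 29 + 31 + 30 = 121 (1944 is a leap year); day of year = 121 + 22 = 143
1948-01-13: day of year = 13
Rest of 1944: 366 - 143 = 223
Full years 1945 (365), 1946 (365), 1947 (365): 1095
Total = 223 + 1095 + 13 = 1331

1331 days


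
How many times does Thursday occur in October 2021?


October 2021 has 31 days
Anchor: Jan 1, 2021. With p = 2021 - 1 = 2020: (p + p//4 - p//100 + p//400) mod 7 = (2020 + 505 - 20 + 5) mod 7 = 2510 mod 7 = 4 -> Friday (Mon=0 ... Sun=6)
Days before October (Jan-Sep): 273; October 1 index = (4 + 273) mod 7 = 4 -> Friday
First Thursday is October 7
Thursdays: 7, 14, 21, 28

4 Thursdays


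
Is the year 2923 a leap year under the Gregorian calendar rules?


Gregorian leap year rule: divisible by 4, but not by 100, unless also by 400.
2923 is not divisible by 4 -> not a leap year

No


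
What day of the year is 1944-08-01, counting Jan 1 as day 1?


Date: August 1, 1944
Days in months 1 through 7: 213
Plus 1 days in August

Day of year: 214


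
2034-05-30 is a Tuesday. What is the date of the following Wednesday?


Current: Tuesday
Target: Wednesday
Days ahead: 1

Next Wednesday: 2034-05-31


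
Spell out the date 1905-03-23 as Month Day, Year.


ISO 1905-03-23 parses as year=1905, month=03, day=23
Month 3 -> March

March 23, 1905


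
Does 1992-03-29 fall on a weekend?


Anchor: Jan 1, 1992. With p = 1992 - 1 = 1991: (p + p//4 - p//100 + p//400) mod 7 = (1991 + 497 - 19 + 4) mod 7 = 2473 mod 7 = 2 -> Wednesday (Mon=0 ... Sun=6)
Day of year: 89; offset = 88
Weekday index = (2 + 88) mod 7 = 6 -> Sunday
Weekend days: Saturday, Sunday

Yes


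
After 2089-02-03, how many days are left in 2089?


Day of year: 34 of 365
Remaining = 365 - 34

331 days


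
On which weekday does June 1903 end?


June 1903 has 30 days
Anchor: Jan 1, 1903. With p = 1903 - 1 = 1902: (p + p//4 - p//100 + p//400) mod 7 = (1902 + 475 - 19 + 4) mod 7 = 2362 mod 7 = 3 -> Thursday (Mon=0 ... Sun=6)
Days before June (Jan-May): 151; June 1 index = (3 + 151) mod 7 = 0 -> Monday
Last day offset: 30 - 1 = 29 days
Weekday index = (0 + 29) mod 7 = 1

Tuesday, June 30


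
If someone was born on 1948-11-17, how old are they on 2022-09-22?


Birth: 1948-11-17
Reference: 2022-09-22
Year difference: 2022 - 1948 = 74
Birthday not yet reached in 2022, subtract 1

73 years old


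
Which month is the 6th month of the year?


Month 6 of 12

June


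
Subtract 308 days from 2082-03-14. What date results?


Start: 2082-03-14, subtract 308 days
Back 14 days from March 14 reaches February 28, 2082 -> 294 left
February 2082 has 28 days -> back to January 31, 2082 -> 266 left
January 2082 has 31 days -> back to December 31, 2081 -> 235 left
December 2081 has 31 days -> back to November 30, 2081 -> 204 left
November 2081 has 30 days -> back to October 31, 2081 -> 174 left
October 2081 has 31 days -> back to September 30, 2081 -> 143 left
September 2081 has 30 days -> back to August 31, 2081 -> 113 left
August 2081 has 31 days -> back to July 31, 2081 -> 82 left
July 2081 has 31 days -> back to June 30, 2081 -> 51 left
June 2081 has 30 days -> back to May 31, 2081 -> 21 left
May 2081: 31 - 21 = 10 -> lands on May 10

Result: 2081-05-10


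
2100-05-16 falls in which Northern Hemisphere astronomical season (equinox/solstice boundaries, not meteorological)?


Date: May 16
Astronomical Spring (approx.; exact equinox/solstice day varies by year): March 20 to June 20
May 16 falls within the Spring window

Spring


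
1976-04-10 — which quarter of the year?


Month: April (month 4)
Q1: Jan-Mar, Q2: Apr-Jun, Q3: Jul-Sep, Q4: Oct-Dec

Q2


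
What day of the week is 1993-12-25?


Date: December 25, 1993
Anchor: Jan 1, 1993. With p = 1993 - 1 = 1992: (p + p//4 - p//100 + p//400) mod 7 = (1992 + 498 - 19 + 4) mod 7 = 2475 mod 7 = 4 -> Friday (Mon=0 ... Sun=6)
Days before December (Jan-Nov): 334; offset = 334 + 25 - 1 = 358
Weekday index = (4 + 358) mod 7 = 5

Day of the week: Saturday


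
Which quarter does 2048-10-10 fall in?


Month: October (month 10)
Q1: Jan-Mar, Q2: Apr-Jun, Q3: Jul-Sep, Q4: Oct-Dec

Q4


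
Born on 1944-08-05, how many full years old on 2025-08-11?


Birth: 1944-08-05
Reference: 2025-08-11
Year difference: 2025 - 1944 = 81

81 years old


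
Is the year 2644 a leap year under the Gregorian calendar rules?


Gregorian leap year rule: divisible by 4, but not by 100, unless also by 400.
2644 is divisible by 4 but not 100 -> leap year

Yes


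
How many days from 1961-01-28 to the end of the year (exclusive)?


Day of year: 28 of 365
Remaining = 365 - 28

337 days


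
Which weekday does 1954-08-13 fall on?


Date: August 13, 1954
Anchor: Jan 1, 1954. With p = 1954 - 1 = 1953: (p + p//4 - p//100 + p//400) mod 7 = (1953 + 488 - 19 + 4) mod 7 = 2426 mod 7 = 4 -> Friday (Mon=0 ... Sun=6)
Days before August (Jan-Jul): 212; offset = 212 + 13 - 1 = 224
Weekday index = (4 + 224) mod 7 = 4

Day of the week: Friday


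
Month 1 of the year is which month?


Month 1 of 12

January


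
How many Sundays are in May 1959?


May 1959 has 31 days
Anchor: Jan 1, 1959. With p = 1959 - 1 = 1958: (p + p//4 - p//100 + p//400) mod 7 = (1958 + 489 - 19 + 4) mod 7 = 2432 mod 7 = 3 -> Thursday (Mon=0 ... Sun=6)
Days before May (Jan-Apr): 120; May 1 index = (3 + 120) mod 7 = 4 -> Friday
First Sunday is May 3
Sundays: 3, 10, 17, 24, 31

5 Sundays


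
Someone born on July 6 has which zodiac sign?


Date: July 6
Conventional tropical zodiac dates: Cancer from June 21 onward; Leo starts July 23
July 6 falls within the Cancer range

Cancer


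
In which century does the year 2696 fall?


Century = (year - 1) // 100 + 1
= (2696 - 1) // 100 + 1
= 2695 // 100 + 1
= 26 + 1

27th century


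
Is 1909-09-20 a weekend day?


Anchor: Jan 1, 1909. With p = 1909 - 1 = 1908: (p + p//4 - p//100 + p//400) mod 7 = (1908 + 477 - 19 + 4) mod 7 = 2370 mod 7 = 4 -> Friday (Mon=0 ... Sun=6)
Day of year: 263; offset = 262
Weekday index = (4 + 262) mod 7 = 0 -> Monday
Weekend days: Saturday, Sunday

No


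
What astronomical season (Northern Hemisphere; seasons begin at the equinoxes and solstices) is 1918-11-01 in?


Date: November 1
Astronomical Autumn (approx.; exact equinox/solstice day varies by year): September 22 to December 20
November 1 falls within the Autumn window

Autumn


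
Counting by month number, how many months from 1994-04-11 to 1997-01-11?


From April 1994 to January 1997
3 years * 12 = 36 months, minus 3 months = 33

33 months


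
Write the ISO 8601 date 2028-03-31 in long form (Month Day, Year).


ISO 2028-03-31 parses as year=2028, month=03, day=31
Month 3 -> March

March 31, 2028


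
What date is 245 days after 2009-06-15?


Start: 2009-06-15, add 245 days
June 2009 has 30 days: 30 - 15 = 15 days to June 30 -> 230 left
July 2009 has 31 days -> 199 left
August 2009 has 31 days -> 168 left
September 2009 has 30 days -> 138 left
October 2009 has 31 days -> 107 left
November 2009 has 30 days -> 77 left
December 2009 has 31 days -> 46 left
January 2010 has 31 days -> 15 left
February 2010: 15 <= 28 -> lands on February 15

Result: 2010-02-15


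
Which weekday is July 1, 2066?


Target: July 1, 2066
Anchor: Jan 1, 2066. With p = 2066 - 1 = 2065: (p + p//4 - p//100 + p//400) mod 7 = (2065 + 516 - 20 + 5) mod 7 = 2566 mod 7 = 4 -> Friday (Mon=0 ... Sun=6)
Days before July (Jan-Jun): 181 days
Weekday index = (4 + 181) mod 7 = 3

Thursday


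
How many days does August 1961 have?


August 1961

31 days


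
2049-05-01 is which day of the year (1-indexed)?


Date: May 1, 2049
Days in months 1 through 4: 120
Plus 1 days in May

Day of year: 121


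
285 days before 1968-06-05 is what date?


Start: 1968-06-05, subtract 285 days
Back 5 days from June 5 reaches May 31, 1968 -> 280 left
May 1968 has 31 days -> back to April 30, 1968 -> 249 left
April 1968 has 30 days -> back to March 31, 1968 -> 219 left
March 1968 has 31 days -> back to February 29, 1968 -> 188 left
February 1968 has 29 days -> back to January 31, 1968 -> 159 left
January 1968 has 31 days -> back to December 31, 1967 -> 128 left
December 1967 has 31 days -> back to November 30, 1967 -> 97 left
November 1967 has 30 days -> back to October 31, 1967 -> 67 left
October 1967 has 31 days -> back to September 30, 1967 -> 36 left
September 1967 has 30 days -> back to August 31, 1967 -> 6 left
August 1967: 31 - 6 = 25 -> lands on August 25

Result: 1967-08-25


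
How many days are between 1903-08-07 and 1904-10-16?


From 1903-08-07 to 1904-10-16
1903-08-07: days before August = 31 + 28 + 31 + 30 + 31 + 30 + 31 = 212 (1903 is not a leap year); day of year = 212 + 7 = 219
1904-10-16: days before October = 31 + 29 + 31 + 30 + 31 + 30 + 31 + 31 + 30 = 274 (1904 is a leap year); day of year = 274 + 16 = 290
Rest of 1903: 365 - 219 = 146
Total = 146 + 290 = 436

436 days


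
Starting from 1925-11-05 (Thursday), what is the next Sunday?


Current: Thursday
Target: Sunday
Days ahead: 3

Next Sunday: 1925-11-08


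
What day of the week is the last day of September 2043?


September 2043 has 30 days
Anchor: Jan 1, 2043. With p = 2043 - 1 = 2042: (p + p//4 - p//100 + p//400) mod 7 = (2042 + 510 - 20 + 5) mod 7 = 2537 mod 7 = 3 -> Thursday (Mon=0 ... Sun=6)
Days before September (Jan-Aug): 243; September 1 index = (3 + 243) mod 7 = 1 -> Tuesday
Last day offset: 30 - 1 = 29 days
Weekday index = (1 + 29) mod 7 = 2

Wednesday, September 30
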